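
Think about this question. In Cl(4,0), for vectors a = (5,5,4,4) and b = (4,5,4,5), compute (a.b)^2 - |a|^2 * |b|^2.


a . b = 5*4 + 5*5 + 4*4 + 4*5
= 20 + 25 + 16 + 20 = 81
|a|^2 = 5^2 + 5^2 + 4^2 + 4^2 = 82
|b|^2 = 4^2 + 5^2 + 4^2 + 5^2 = 82
(a.b)^2 = 81^2 = 6561
|a|^2 * |b|^2 = 82 * 82 = 6724
Result = 6561 - 6724 = -163


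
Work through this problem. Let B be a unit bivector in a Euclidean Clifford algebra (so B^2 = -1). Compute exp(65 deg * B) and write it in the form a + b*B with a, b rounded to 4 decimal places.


For a unit bivector B with B^2 = -1, the exponential series gives
e^(theta*B) = cos(theta) + sin(theta)*B (the GA analogue of Euler's formula).
theta = 65 degrees = 1.134464 rad
cos(65 deg) = 0.4226
sin(65 deg) = 0.9063
exp(theta*B) = 0.4226 + 0.9063*B


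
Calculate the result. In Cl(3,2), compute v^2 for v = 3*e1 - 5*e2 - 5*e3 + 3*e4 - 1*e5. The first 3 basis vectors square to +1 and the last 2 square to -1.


v^2 = sum of c_i^2 * e_i^2
Positive signature terms (e_i^2 = +1): 3^2 + (-5)^2 + (-5)^2 = 59
Negative signature terms (e_j^2 = -1): 3^2 + (-1)^2 = 10
v^2 = 59 - 10 = 49


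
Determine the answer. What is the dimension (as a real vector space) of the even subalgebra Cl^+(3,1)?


Even subalgebra dimension = 2^(n-1)
n = 3 + 1 = 4
2^(4 - 1) = 2^3 = 8
Verification: sum of C(4,k) for even k = 1 + 6 + 1 = 8
Result = 8


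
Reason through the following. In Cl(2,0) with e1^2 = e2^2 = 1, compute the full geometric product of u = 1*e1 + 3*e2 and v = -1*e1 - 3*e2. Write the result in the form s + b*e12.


Expand: (1*e1 + 3*e2)(-1*e1 - 3*e2)
= 1*(-1)*e1e1 + 1*(-3)*e1e2 + 3*(-1)*e2e1 + 3*(-3)*e2e2
Using e1^2 = e2^2 = 1, e2e1 = -e1e2:
Scalar part s = 1*(-1) + 3*(-3) = -1 + (-9) = -10
Bivector part b = 1*(-3) - 3*(-1) = -3 - (-3) = 0
uv = -10 + 0*e12


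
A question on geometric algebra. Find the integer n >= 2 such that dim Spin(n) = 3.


dim Spin(n) = dim so(n) = n(n-1)/2.
Solve n(n-1)/2 = 3, i.e. n^2 - n - 6 = 0.
Discriminant = 1 + 8*3 = 25
n = (1 + sqrt(25))/2 = (1 + 5)/2 = 3


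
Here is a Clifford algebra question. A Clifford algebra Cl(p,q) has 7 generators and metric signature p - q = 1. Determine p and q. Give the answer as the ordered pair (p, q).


We need p + q = 7 and p - q = 1.
Adding: 2p = 7 + 1 = 8, so p = 4.
Then q = 7 - 4 = 3.
(p, q) = (4, 3)


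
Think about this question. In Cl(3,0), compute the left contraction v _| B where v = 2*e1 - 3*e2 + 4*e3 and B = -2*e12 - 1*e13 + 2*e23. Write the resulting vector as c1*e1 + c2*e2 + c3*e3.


Left contraction v _| B = <vB>_1 (grade-1 part of the geometric product vB).
Using e1_|e12 = e2, e2_|e12 = -e1, e1_|e13 = e3, e3_|e13 = -e1, e2_|e23 = e3, e3_|e23 = -e2:
e1 coeff: -v2*b12 - v3*b13 = -(-3)*(-2) - (4)*(-1) = -2
e2 coeff: v1*b12 - v3*b23 = (2)*(-2) - (4)*(2) = -12
e3 coeff: v1*b13 + v2*b23 = (2)*(-1) + (-3)*(2) = -8
v _| B = -2*e1 - 12*e2 - 8*e3


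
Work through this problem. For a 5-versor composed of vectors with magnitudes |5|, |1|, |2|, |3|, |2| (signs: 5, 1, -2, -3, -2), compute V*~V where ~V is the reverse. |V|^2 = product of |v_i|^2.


Each vector v_i has |v_i|^2 = s_i^2
Squared scales: 5^2 = 25, 1^2 = 1, (-2)^2 = 4, (-3)^2 = 9, (-2)^2 = 4
|V|^2 = 25 * 1 * 4 * 9 * 4
= 3600


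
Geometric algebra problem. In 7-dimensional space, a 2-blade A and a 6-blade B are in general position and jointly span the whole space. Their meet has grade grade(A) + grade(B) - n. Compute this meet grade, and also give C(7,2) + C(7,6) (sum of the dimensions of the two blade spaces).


Meet grade = grade(A) + grade(B) - n
= 2 + 6 - 7 = 1
C(7,2) = 21
C(7,6) = 7
dim_A + dim_B = 21 + 7 = 28


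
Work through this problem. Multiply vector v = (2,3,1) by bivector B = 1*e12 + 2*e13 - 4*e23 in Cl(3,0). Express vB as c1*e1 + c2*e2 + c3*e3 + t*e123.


vB has grade-1 (vector) and grade-3 (trivector) parts: vB = (v _| B) + (v ^ B).
Vector part <vB>_1:
  e1: -v2*b12 - v3*b13 = -(3)*(1) - (1)*(2) = -5
  e2: v1*b12 - v3*b23 = (2)*(1) - (1)*(-4) = 6
  e3: v1*b13 + v2*b23 = (2)*(2) + (3)*(-4) = -8
Trivector part <vB>_3:
  e123: v1*b23 - v2*b13 + v3*b12 = (2)*(-4) - (3)*(2) + (1)*(1) = -13
vB = -5*e1 + 6*e2 - 8*e3 - 13*e123


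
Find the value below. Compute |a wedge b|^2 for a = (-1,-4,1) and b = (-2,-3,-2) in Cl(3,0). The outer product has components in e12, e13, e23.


a wedge b = (a1*b2 - a2*b1)*e12 + (a1*b3 - a3*b1)*e13 + (a2*b3 - a3*b2)*e23
e12 coeff: (-1)*(-3) - (-4)*(-2) = 3 - 8 = -5
e13 coeff: (-1)*(-2) - 1*(-2) = 2 - (-2) = 4
e23 coeff: (-4)*(-2) - 1*(-3) = 8 - (-3) = 11
|a wedge b|^2 = (-5)^2 + 4^2 + 11^2
= 25 + 16 + 121
= 162


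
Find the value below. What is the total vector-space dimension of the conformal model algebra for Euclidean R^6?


The conformal model of R^6 uses Cl(7,1): the 6 Euclidean generators plus two extra orthogonal generators e+ (e+^2 = +1) and e- (e-^2 = -1), from which the null vectors e0, einf are built.
Number of generators m = 6 + 2 = 8.
dim Cl(p,q) = 2^m = 2^8 = 256


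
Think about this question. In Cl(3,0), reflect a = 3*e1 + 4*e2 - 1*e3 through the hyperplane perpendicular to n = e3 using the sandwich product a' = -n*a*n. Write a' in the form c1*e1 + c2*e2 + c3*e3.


Reflection formula: a' = -n*a*n, with n = e3 (unit vector, n^2 = 1).
For reflection through hyperplane perp to e3:
The component along e3 flips sign, others stay.
a = (3, 4, -1)
a' = (3, 4, 1)
a' = 3*e1 + 4*e2 + 1*e3


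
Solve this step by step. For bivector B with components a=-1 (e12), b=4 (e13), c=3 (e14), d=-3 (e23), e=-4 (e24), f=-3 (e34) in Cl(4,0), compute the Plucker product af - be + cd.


Plucker relation: af - be + cd
a*f = (-1)*(-3) = 3
b*e = 4*(-4) = -16
c*d = 3*(-3) = -9
af - be + cd = 3 - (-16) + (-9)
= 10


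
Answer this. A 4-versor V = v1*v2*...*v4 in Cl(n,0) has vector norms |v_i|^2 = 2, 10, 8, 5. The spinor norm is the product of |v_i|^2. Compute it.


Spinor norm N(V) = |v1|^2 * |v2|^2 * ... * |v4|^2
= 2 * 10 * 8 * 5
Running product: 2, 20, 160, 800
N(V) = 800


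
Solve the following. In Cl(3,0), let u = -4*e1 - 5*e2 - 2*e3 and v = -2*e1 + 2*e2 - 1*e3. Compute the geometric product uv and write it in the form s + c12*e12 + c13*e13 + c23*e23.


In Cl(3,0): e_i^2 = 1, e_ie_j = -e_je_i for i != j.
Scalar part = u . v = (-4)*(-2) + (-5)*2 + (-2)*(-1)
= 8 + (-10) + 2 = 0
e12 coeff = (-4)*2 - (-5)*(-2) = -8 - 10 = -18
e13 coeff = (-4)*(-1) - (-2)*(-2) = 4 - 4 = 0
e23 coeff = (-5)*(-1) - (-2)*2 = 5 - (-4) = 9
uv = 0 - 18*e12 + 0*e13 + 9*e23


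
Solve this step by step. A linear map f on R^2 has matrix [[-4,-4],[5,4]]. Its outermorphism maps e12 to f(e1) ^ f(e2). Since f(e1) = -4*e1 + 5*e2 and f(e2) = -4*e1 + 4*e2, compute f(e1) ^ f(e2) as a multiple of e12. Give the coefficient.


The outermorphism of a linear map f sends e1^e2 to f(e1)^f(e2).
f(e1) = -4*e1 + 5*e2
f(e2) = -4*e1 + 4*e2
f(e1) ^ f(e2) = (-4*e1 + 5*e2) ^ (-4*e1 + 4*e2)
= (-4)*4*e12 + 5*(-4)*e21
= (-16 - (-20))*e12
= 4*e12
Coefficient = 4


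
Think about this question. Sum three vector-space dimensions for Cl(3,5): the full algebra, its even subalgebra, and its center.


n = 3 + 5 = 8
Total dim = 2^8 = 256
Even subalgebra dim = 2^7 = 128
n is even, so center dim = 1
Sum = 256 + 128 + 1 = 385


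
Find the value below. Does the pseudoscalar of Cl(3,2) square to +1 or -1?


The pseudoscalar I = e1...e_n (product of all n generators) of Cl(p,q) satisfies I^2 = (-1)^(q + n(n-1)/2).
p = 3, q = 2, n = p + q = 5
n(n-1)/2 = 5 * 4 / 2 = 10
Exponent = q + n(n-1)/2 = 2 + 10 = 12
I^2 = (-1)^12 = +1


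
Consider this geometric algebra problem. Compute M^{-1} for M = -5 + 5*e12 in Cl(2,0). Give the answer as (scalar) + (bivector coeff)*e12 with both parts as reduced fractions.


M = -5 + 5*e12, where e12^2 = -1.
Since M commutes with its reverse ~M = a - b*e12, M * ~M = a^2 - b^2*e12^2 = a^2 + b^2.
So M^{-1} = ~M / (a^2 + b^2) = (a - b*e12)/(a^2 + b^2).
a^2 + b^2 = 25 + 25 = 50
Scalar part = -5/50 = -1/10
Bivector coeff = -5/50 = -1/10
M^{-1} = -1/10 - 1/10*e12


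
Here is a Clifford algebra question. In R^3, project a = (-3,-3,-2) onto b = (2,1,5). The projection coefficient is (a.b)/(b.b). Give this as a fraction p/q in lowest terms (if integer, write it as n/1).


Projection coefficient = (a . b) / (b . b)
a . b = (-3)*2 + (-3)*1 + (-2)*5
= -6 + (-3) + (-10) = -19
b . b = 2^2 + 1^2 + 5^2
= 4 + 1 + 25 = 30
Coefficient = -19/30
In lowest terms: -19/30


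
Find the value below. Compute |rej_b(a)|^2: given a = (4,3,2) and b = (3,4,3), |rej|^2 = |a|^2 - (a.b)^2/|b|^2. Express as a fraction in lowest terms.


|a|^2 = 4^2 + 3^2 + 2^2 = 29
|b|^2 = 3^2 + 4^2 + 3^2 = 34
a . b = 4*3 + 3*4 + 2*3 = 30
(a.b)^2 = 30^2 = 900
|rej|^2 = 29 - 900/34
= (986 - 900)/34
= 86/34
In lowest terms: 43/17


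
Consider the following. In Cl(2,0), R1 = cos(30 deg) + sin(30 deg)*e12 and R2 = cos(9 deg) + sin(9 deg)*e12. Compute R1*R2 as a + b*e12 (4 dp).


Same-plane rotors commute and their half-angles add:
R1*R2 = cos(a1 + a2) + sin(a1 + a2)*e12.
a1 + a2 = 30 + 9 = 39 deg
cos(39 deg) = 0.7771
sin(39 deg) = 0.6293
R1*R2 = 0.7771 + 0.6293*e12


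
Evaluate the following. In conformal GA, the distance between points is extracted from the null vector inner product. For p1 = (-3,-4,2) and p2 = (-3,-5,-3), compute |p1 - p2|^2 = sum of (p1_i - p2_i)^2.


p1 - p2 = (0, 1, 5)
|p1 - p2|^2 = 0^2 + 1^2 + 5^2
= 0 + 1 + 25
= 26


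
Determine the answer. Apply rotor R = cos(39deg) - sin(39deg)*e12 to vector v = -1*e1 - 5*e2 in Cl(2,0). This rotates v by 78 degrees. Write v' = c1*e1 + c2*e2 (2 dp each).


Rotor R = cos(39deg) - sin(39deg)*e12
Rotation angle theta = 2 * 39 = 78 degrees
v' = R*v*~R rotates v by theta.
cos(78deg) = 0.2079, sin(78deg) = 0.9781
v'_1 = -1*cos(78deg) - (-5)*sin(78deg)
= -1*0.2079 - (-5)*0.9781
= 4.68
v'_2 = -1*sin(78deg) + (-5)*cos(78deg)
= -1*0.9781 + (-5)*0.2079
= -2.02
v' = 4.68*e1 - 2.02*e2


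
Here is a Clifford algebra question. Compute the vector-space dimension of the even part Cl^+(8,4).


Even subalgebra dimension = 2^(n-1)
n = 8 + 4 = 12
2^(12 - 1) = 2^11 = 2048
Verification: sum of C(12,k) for even k = 1 + 66 + 495 + 924 + 495 + 66 + 1 = 2048
Result = 2048


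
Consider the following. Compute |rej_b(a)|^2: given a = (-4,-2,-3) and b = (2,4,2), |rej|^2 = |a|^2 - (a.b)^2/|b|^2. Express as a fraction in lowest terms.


|a|^2 = (-4)^2 + (-2)^2 + (-3)^2 = 29
|b|^2 = 2^2 + 4^2 + 2^2 = 24
a . b = (-4)*2 + (-2)*4 + (-3)*2 = -22
(a.b)^2 = (-22)^2 = 484
|rej|^2 = 29 - 484/24
= (696 - 484)/24
= 212/24
In lowest terms: 53/6


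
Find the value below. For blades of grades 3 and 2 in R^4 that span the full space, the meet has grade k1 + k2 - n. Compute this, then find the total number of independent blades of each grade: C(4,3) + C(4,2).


Meet grade = grade(A) + grade(B) - n
= 3 + 2 - 4 = 1
C(4,3) = 4
C(4,2) = 6
dim_A + dim_B = 4 + 6 = 10


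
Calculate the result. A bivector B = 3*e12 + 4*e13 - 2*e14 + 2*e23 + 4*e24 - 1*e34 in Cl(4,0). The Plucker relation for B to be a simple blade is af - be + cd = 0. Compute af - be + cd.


Plucker relation: af - be + cd
a*f = 3*(-1) = -3
b*e = 4*4 = 16
c*d = (-2)*2 = -4
af - be + cd = -3 - 16 + (-4)
= -23


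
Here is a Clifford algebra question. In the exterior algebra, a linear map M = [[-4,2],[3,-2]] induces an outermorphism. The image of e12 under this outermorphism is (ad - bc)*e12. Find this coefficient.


The outermorphism of a linear map f sends e1^e2 to f(e1)^f(e2).
f(e1) = -4*e1 + 3*e2
f(e2) = 2*e1 - 2*e2
f(e1) ^ f(e2) = (-4*e1 + 3*e2) ^ (2*e1 - 2*e2)
= (-4)*(-2)*e12 + 3*2*e21
= (8 - 6)*e12
= 2*e12
Coefficient = 2


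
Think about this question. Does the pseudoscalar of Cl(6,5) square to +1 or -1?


The pseudoscalar I = e1...e_n (product of all n generators) of Cl(p,q) satisfies I^2 = (-1)^(q + n(n-1)/2).
p = 6, q = 5, n = p + q = 11
n(n-1)/2 = 11 * 10 / 2 = 55
Exponent = q + n(n-1)/2 = 5 + 55 = 60
I^2 = (-1)^60 = +1


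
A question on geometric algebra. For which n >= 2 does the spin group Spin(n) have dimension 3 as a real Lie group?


dim Spin(n) = dim so(n) = n(n-1)/2.
Solve n(n-1)/2 = 3, i.e. n^2 - n - 6 = 0.
Discriminant = 1 + 8*3 = 25
n = (1 + sqrt(25))/2 = (1 + 5)/2 = 3


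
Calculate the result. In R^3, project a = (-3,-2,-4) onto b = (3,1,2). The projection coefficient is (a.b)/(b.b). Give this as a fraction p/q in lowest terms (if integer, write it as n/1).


Projection coefficient = (a . b) / (b . b)
a . b = (-3)*3 + (-2)*1 + (-4)*2
= -9 + (-2) + (-8) = -19
b . b = 3^2 + 1^2 + 2^2
= 9 + 1 + 4 = 14
Coefficient = -19/14
In lowest terms: -19/14


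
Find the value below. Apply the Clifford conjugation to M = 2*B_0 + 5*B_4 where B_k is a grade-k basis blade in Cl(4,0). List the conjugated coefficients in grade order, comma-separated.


Clifford conjugate sign for grade k: (-1)^(k(k+1)/2)
Grade 0: (-1)^(0*1/2) = (-1)^0 = 1, coeff 2 -> 2
Grade 4: (-1)^(4*5/2) = (-1)^10 = 1, coeff 5 -> 5
Conjugated coefficients: 2, 5


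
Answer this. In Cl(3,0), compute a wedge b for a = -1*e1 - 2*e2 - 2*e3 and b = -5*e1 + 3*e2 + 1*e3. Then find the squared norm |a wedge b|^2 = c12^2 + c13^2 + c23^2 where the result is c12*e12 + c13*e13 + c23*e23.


a wedge b = (a1*b2 - a2*b1)*e12 + (a1*b3 - a3*b1)*e13 + (a2*b3 - a3*b2)*e23
e12 coeff: (-1)*3 - (-2)*(-5) = -3 - 10 = -13
e13 coeff: (-1)*1 - (-2)*(-5) = -1 - 10 = -11
e23 coeff: (-2)*1 - (-2)*3 = -2 - (-6) = 4
|a wedge b|^2 = (-13)^2 + (-11)^2 + 4^2
= 169 + 121 + 16
= 306


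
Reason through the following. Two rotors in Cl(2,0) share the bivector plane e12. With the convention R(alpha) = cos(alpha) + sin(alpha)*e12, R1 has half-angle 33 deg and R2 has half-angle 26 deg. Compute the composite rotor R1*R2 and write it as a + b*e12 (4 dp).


Same-plane rotors commute and their half-angles add:
R1*R2 = cos(a1 + a2) + sin(a1 + a2)*e12.
a1 + a2 = 33 + 26 = 59 deg
cos(59 deg) = 0.5150
sin(59 deg) = 0.8572
R1*R2 = 0.5150 + 0.8572*e12


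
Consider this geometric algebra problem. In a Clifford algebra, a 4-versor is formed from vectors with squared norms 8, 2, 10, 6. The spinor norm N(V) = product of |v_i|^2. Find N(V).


Spinor norm N(V) = |v1|^2 * |v2|^2 * ... * |v4|^2
= 8 * 2 * 10 * 6
Running product: 8, 16, 160, 960
N(V) = 960


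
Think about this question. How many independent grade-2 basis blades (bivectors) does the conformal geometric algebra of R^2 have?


The conformal model of R^2 uses Cl(3,1) with m = 2 + 2 = 4 generators.
Number of grade-2 blades = C(m, 2) = C(4, 2)
= 4*3/2 = 6


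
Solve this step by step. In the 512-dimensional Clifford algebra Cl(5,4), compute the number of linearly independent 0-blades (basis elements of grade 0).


Number of grade-k basis blades in Cl(p,q) with n = p + q is C(n, k).
n = 5 + 4 = 9
C(9, 0) = 9! / (0! * 9!)
= 362880 / (1 * 362880)
= 1


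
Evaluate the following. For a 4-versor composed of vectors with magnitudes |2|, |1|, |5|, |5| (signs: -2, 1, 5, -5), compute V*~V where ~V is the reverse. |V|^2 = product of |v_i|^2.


Each vector v_i has |v_i|^2 = s_i^2
Squared scales: (-2)^2 = 4, 1^2 = 1, 5^2 = 25, (-5)^2 = 25
|V|^2 = 4 * 1 * 25 * 25
= 2500


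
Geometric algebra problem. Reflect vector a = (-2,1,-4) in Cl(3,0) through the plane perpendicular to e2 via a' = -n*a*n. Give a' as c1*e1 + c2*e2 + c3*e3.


Reflection formula: a' = -n*a*n, with n = e2 (unit vector, n^2 = 1).
For reflection through hyperplane perp to e2:
The component along e2 flips sign, others stay.
a = (-2, 1, -4)
a' = (-2, -1, -4)
a' = -2*e1 - 1*e2 - 4*e3


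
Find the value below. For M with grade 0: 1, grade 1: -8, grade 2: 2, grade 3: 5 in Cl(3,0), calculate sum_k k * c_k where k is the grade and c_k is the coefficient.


Grade-weighted sum = sum of grade_k * coefficient_k
0*1 = 0
1*(-8) = -8
2*2 = 4
3*5 = 15
Total = 0 + (-8) + 4 + 15 = 11


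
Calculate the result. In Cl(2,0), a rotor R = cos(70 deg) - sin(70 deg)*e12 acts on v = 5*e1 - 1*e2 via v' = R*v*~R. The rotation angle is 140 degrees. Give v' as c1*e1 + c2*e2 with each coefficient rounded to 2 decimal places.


Rotor R = cos(70deg) - sin(70deg)*e12
Rotation angle theta = 2 * 70 = 140 degrees
v' = R*v*~R rotates v by theta.
cos(140deg) = -0.7660, sin(140deg) = 0.6428
v'_1 = 5*cos(140deg) - (-1)*sin(140deg)
= 5*(-0.7660) - (-1)*0.6428
= -3.19
v'_2 = 5*sin(140deg) + (-1)*cos(140deg)
= 5*0.6428 + (-1)*(-0.7660)
= 3.98
v' = -3.19*e1 + 3.98*e2


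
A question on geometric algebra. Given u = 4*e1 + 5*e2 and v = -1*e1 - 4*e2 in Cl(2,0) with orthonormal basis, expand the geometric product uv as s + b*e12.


Expand: (4*e1 + 5*e2)(-1*e1 - 4*e2)
= 4*(-1)*e1e1 + 4*(-4)*e1e2 + 5*(-1)*e2e1 + 5*(-4)*e2e2
Using e1^2 = e2^2 = 1, e2e1 = -e1e2:
Scalar part s = 4*(-1) + 5*(-4) = -4 + (-20) = -24
Bivector part b = 4*(-4) - 5*(-1) = -16 - (-5) = -11
uv = -24 - 11*e12


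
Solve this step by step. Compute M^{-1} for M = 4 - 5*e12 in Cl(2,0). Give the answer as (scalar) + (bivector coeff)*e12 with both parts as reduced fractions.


M = 4 - 5*e12, where e12^2 = -1.
Since M commutes with its reverse ~M = a - b*e12, M * ~M = a^2 - b^2*e12^2 = a^2 + b^2.
So M^{-1} = ~M / (a^2 + b^2) = (a - b*e12)/(a^2 + b^2).
a^2 + b^2 = 16 + 25 = 41
Scalar part = 4/41 = 4/41
Bivector coeff = 5/41 = 5/41
M^{-1} = 4/41 + 5/41*e12


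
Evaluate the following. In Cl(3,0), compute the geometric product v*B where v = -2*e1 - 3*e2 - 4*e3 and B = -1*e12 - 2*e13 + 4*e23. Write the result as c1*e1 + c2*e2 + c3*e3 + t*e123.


vB has grade-1 (vector) and grade-3 (trivector) parts: vB = (v _| B) + (v ^ B).
Vector part <vB>_1:
  e1: -v2*b12 - v3*b13 = -(-3)*(-1) - (-4)*(-2) = -11
  e2: v1*b12 - v3*b23 = (-2)*(-1) - (-4)*(4) = 18
  e3: v1*b13 + v2*b23 = (-2)*(-2) + (-3)*(4) = -8
Trivector part <vB>_3:
  e123: v1*b23 - v2*b13 + v3*b12 = (-2)*(4) - (-3)*(-2) + (-4)*(-1) = -10
vB = -11*e1 + 18*e2 - 8*e3 - 10*e123


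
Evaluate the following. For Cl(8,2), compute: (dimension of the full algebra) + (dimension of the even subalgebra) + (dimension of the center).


n = 8 + 2 = 10
Total dim = 2^10 = 1024
Even subalgebra dim = 2^9 = 512
n is even, so center dim = 1
Sum = 1024 + 512 + 1 = 1537


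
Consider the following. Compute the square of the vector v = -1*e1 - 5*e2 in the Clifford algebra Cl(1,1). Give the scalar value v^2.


v^2 = sum of c_i^2 * e_i^2
Positive signature terms (e_i^2 = +1): (-1)^2 = 1
Negative signature terms (e_j^2 = -1): (-5)^2 = 25
v^2 = 1 - 25 = -24


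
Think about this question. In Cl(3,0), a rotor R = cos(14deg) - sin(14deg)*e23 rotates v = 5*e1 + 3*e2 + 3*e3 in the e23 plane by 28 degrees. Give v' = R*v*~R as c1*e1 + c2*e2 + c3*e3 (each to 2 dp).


Rotor R = cos(14deg) - sin(14deg)*e23
Rotation angle theta = 2 * 14 = 28 degrees in the e23 plane (e2 -> e3).
The component perpendicular to the plane (e1) is invariant: v'_1 = v1 = 5.00
cos(28deg) = 0.8829, sin(28deg) = 0.4695
v'_2 = v2*cos(theta) - v3*sin(theta) = 3*0.8829 - 3*0.4695 = 1.24
v'_3 = v2*sin(theta) + v3*cos(theta) = 3*0.4695 + 3*0.8829 = 4.06
v' = 5.00*e1 + 1.24*e2 + 4.06*e3


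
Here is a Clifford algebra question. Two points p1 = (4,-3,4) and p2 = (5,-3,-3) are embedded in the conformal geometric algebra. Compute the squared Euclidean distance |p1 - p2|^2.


p1 - p2 = (-1, 0, 7)
|p1 - p2|^2 = (-1)^2 + 0^2 + 7^2
= 1 + 0 + 49
= 50


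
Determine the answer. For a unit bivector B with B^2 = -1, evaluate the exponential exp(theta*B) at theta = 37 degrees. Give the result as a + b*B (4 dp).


For a unit bivector B with B^2 = -1, the exponential series gives
e^(theta*B) = cos(theta) + sin(theta)*B (the GA analogue of Euler's formula).
theta = 37 degrees = 0.645772 rad
cos(37 deg) = 0.7986
sin(37 deg) = 0.6018
exp(theta*B) = 0.7986 + 0.6018*B


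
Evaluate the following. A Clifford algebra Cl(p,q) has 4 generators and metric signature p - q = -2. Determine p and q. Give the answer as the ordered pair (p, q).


We need p + q = 4 and p - q = -2.
Adding: 2p = 4 + (-2) = 2, so p = 1.
Then q = 4 - 1 = 3.
(p, q) = (1, 3)


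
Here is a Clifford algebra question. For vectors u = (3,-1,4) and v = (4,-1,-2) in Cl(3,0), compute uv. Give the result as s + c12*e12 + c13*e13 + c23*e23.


In Cl(3,0): e_i^2 = 1, e_ie_j = -e_je_i for i != j.
Scalar part = u . v = 3*4 + (-1)*(-1) + 4*(-2)
= 12 + 1 + (-8) = 5
e12 coeff = 3*(-1) - (-1)*4 = -3 - (-4) = 1
e13 coeff = 3*(-2) - 4*4 = -6 - 16 = -22
e23 coeff = (-1)*(-2) - 4*(-1) = 2 - (-4) = 6
uv = 5 + 1*e12 - 22*e13 + 6*e23


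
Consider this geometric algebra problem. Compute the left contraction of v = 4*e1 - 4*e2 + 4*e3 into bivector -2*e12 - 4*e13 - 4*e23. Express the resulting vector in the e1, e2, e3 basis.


Left contraction v _| B = <vB>_1 (grade-1 part of the geometric product vB).
Using e1_|e12 = e2, e2_|e12 = -e1, e1_|e13 = e3, e3_|e13 = -e1, e2_|e23 = e3, e3_|e23 = -e2:
e1 coeff: -v2*b12 - v3*b13 = -(-4)*(-2) - (4)*(-4) = 8
e2 coeff: v1*b12 - v3*b23 = (4)*(-2) - (4)*(-4) = 8
e3 coeff: v1*b13 + v2*b23 = (4)*(-4) + (-4)*(-4) = 0
v _| B = 8*e1 + 8*e2 + 0*e3


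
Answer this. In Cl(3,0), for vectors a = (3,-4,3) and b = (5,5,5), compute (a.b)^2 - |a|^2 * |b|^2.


a . b = 3*5 + (-4)*5 + 3*5
= 15 + (-20) + 15 = 10
|a|^2 = 3^2 + (-4)^2 + 3^2 = 34
|b|^2 = 5^2 + 5^2 + 5^2 = 75
(a.b)^2 = 10^2 = 100
|a|^2 * |b|^2 = 34 * 75 = 2550
Result = 100 - 2550 = -2450


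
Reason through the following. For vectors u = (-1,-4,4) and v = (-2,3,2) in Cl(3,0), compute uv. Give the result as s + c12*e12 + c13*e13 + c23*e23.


In Cl(3,0): e_i^2 = 1, e_ie_j = -e_je_i for i != j.
Scalar part = u . v = (-1)*(-2) + (-4)*3 + 4*2
= 2 + (-12) + 8 = -2
e12 coeff = (-1)*3 - (-4)*(-2) = -3 - 8 = -11
e13 coeff = (-1)*2 - 4*(-2) = -2 - (-8) = 6
e23 coeff = (-4)*2 - 4*3 = -8 - 12 = -20
uv = -2 - 11*e12 + 6*e13 - 20*e23


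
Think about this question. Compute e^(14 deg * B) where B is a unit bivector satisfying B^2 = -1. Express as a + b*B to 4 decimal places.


For a unit bivector B with B^2 = -1, the exponential series gives
e^(theta*B) = cos(theta) + sin(theta)*B (the GA analogue of Euler's formula).
theta = 14 degrees = 0.244346 rad
cos(14 deg) = 0.9703
sin(14 deg) = 0.2419
exp(theta*B) = 0.9703 + 0.2419*B


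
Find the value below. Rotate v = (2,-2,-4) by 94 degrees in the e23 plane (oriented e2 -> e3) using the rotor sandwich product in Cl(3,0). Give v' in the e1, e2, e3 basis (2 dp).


Rotor R = cos(47deg) - sin(47deg)*e23
Rotation angle theta = 2 * 47 = 94 degrees in the e23 plane (e2 -> e3).
The component perpendicular to the plane (e1) is invariant: v'_1 = v1 = 2.00
cos(94deg) = -0.0698, sin(94deg) = 0.9976
v'_2 = v2*cos(theta) - v3*sin(theta) = -2*(-0.0698) - (-4)*0.9976 = 4.13
v'_3 = v2*sin(theta) + v3*cos(theta) = -2*0.9976 + (-4)*(-0.0698) = -1.72
v' = 2.00*e1 + 4.13*e2 - 1.72*e3


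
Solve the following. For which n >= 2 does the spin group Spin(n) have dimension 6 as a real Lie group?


dim Spin(n) = dim so(n) = n(n-1)/2.
Solve n(n-1)/2 = 6, i.e. n^2 - n - 12 = 0.
Discriminant = 1 + 8*6 = 49
n = (1 + sqrt(49))/2 = (1 + 7)/2 = 4


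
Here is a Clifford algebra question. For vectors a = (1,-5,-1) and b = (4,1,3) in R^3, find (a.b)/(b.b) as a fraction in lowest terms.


Projection coefficient = (a . b) / (b . b)
a . b = 1*4 + (-5)*1 + (-1)*3
= 4 + (-5) + (-3) = -4
b . b = 4^2 + 1^2 + 3^2
= 16 + 1 + 9 = 26
Coefficient = -4/26
In lowest terms: -2/13


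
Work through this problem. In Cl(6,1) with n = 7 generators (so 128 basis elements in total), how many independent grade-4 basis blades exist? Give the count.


Number of grade-k basis blades in Cl(p,q) with n = p + q is C(n, k).
n = 6 + 1 = 7
C(7, 4) = 7! / (4! * 3!)
= 5040 / (24 * 6)
= 35


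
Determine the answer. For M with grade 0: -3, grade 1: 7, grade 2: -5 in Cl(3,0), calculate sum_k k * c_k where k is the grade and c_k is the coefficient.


Grade-weighted sum = sum of grade_k * coefficient_k
0*(-3) = 0
1*7 = 7
2*(-5) = -10
Total = 0 + 7 + (-10) = -3


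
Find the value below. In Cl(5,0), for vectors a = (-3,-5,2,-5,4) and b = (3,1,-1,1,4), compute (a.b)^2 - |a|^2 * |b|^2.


a . b = (-3)*3 + (-5)*1 + 2*(-1) + (-5)*1 + 4*4
= -9 + (-5) + (-2) + (-5) + 16 = -5
|a|^2 = (-3)^2 + (-5)^2 + 2^2 + (-5)^2 + 4^2 = 79
|b|^2 = 3^2 + 1^2 + (-1)^2 + 1^2 + 4^2 = 28
(a.b)^2 = (-5)^2 = 25
|a|^2 * |b|^2 = 79 * 28 = 2212
Result = 25 - 2212 = -2187


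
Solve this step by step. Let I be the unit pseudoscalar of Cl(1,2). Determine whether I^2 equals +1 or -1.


The pseudoscalar I = e1...e_n (product of all n generators) of Cl(p,q) satisfies I^2 = (-1)^(q + n(n-1)/2).
p = 1, q = 2, n = p + q = 3
n(n-1)/2 = 3 * 2 / 2 = 3
Exponent = q + n(n-1)/2 = 2 + 3 = 5
I^2 = (-1)^5 = -1


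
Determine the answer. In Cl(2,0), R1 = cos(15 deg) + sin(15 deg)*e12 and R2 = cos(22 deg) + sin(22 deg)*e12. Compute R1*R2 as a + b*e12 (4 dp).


Same-plane rotors commute and their half-angles add:
R1*R2 = cos(a1 + a2) + sin(a1 + a2)*e12.
a1 + a2 = 15 + 22 = 37 deg
cos(37 deg) = 0.7986
sin(37 deg) = 0.6018
R1*R2 = 0.7986 + 0.6018*e12


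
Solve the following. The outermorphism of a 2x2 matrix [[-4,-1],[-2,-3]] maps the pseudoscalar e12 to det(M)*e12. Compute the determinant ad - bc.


The outermorphism of a linear map f sends e1^e2 to f(e1)^f(e2).
f(e1) = -4*e1 - 2*e2
f(e2) = -1*e1 - 3*e2
f(e1) ^ f(e2) = (-4*e1 - 2*e2) ^ (-1*e1 - 3*e2)
= (-4)*(-3)*e12 + (-2)*(-1)*e21
= (12 - 2)*e12
= 10*e12
Coefficient = 10


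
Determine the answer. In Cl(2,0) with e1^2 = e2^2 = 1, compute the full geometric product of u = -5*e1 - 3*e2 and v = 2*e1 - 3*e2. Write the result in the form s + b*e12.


Expand: (-5*e1 - 3*e2)(2*e1 - 3*e2)
= (-5)*2*e1e1 + (-5)*(-3)*e1e2 + (-3)*2*e2e1 + (-3)*(-3)*e2e2
Using e1^2 = e2^2 = 1, e2e1 = -e1e2:
Scalar part s = (-5)*2 + (-3)*(-3) = -10 + 9 = -1
Bivector part b = (-5)*(-3) - (-3)*2 = 15 - (-6) = 21
uv = -1 + 21*e12


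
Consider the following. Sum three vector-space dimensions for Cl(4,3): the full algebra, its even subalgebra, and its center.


n = 4 + 3 = 7
Total dim = 2^7 = 128
Even subalgebra dim = 2^6 = 64
n is odd, so center dim = 2
Sum = 128 + 64 + 2 = 194


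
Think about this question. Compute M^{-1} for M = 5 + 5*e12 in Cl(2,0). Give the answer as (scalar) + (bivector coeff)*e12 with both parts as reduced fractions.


M = 5 + 5*e12, where e12^2 = -1.
Since M commutes with its reverse ~M = a - b*e12, M * ~M = a^2 - b^2*e12^2 = a^2 + b^2.
So M^{-1} = ~M / (a^2 + b^2) = (a - b*e12)/(a^2 + b^2).
a^2 + b^2 = 25 + 25 = 50
Scalar part = 5/50 = 1/10
Bivector coeff = -5/50 = -1/10
M^{-1} = 1/10 - 1/10*e12


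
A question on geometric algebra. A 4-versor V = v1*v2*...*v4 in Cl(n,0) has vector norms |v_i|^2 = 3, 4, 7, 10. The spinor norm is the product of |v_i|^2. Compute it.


Spinor norm N(V) = |v1|^2 * |v2|^2 * ... * |v4|^2
= 3 * 4 * 7 * 10
Running product: 3, 12, 84, 840
N(V) = 840


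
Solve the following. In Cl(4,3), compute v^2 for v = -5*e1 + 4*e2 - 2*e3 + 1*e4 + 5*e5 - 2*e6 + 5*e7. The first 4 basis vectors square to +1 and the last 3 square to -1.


v^2 = sum of c_i^2 * e_i^2
Positive signature terms (e_i^2 = +1): (-5)^2 + 4^2 + (-2)^2 + 1^2 = 46
Negative signature terms (e_j^2 = -1): 5^2 + (-2)^2 + 5^2 = 54
v^2 = 46 - 54 = -8


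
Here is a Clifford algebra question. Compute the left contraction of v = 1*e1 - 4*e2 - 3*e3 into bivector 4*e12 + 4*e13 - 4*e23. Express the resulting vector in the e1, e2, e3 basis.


Left contraction v _| B = <vB>_1 (grade-1 part of the geometric product vB).
Using e1_|e12 = e2, e2_|e12 = -e1, e1_|e13 = e3, e3_|e13 = -e1, e2_|e23 = e3, e3_|e23 = -e2:
e1 coeff: -v2*b12 - v3*b13 = -(-4)*(4) - (-3)*(4) = 28
e2 coeff: v1*b12 - v3*b23 = (1)*(4) - (-3)*(-4) = -8
e3 coeff: v1*b13 + v2*b23 = (1)*(4) + (-4)*(-4) = 20
v _| B = 28*e1 - 8*e2 + 20*e3


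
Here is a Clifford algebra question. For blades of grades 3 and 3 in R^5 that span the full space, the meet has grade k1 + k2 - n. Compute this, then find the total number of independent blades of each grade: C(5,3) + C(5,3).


Meet grade = grade(A) + grade(B) - n
= 3 + 3 - 5 = 1
C(5,3) = 10
C(5,3) = 10
dim_A + dim_B = 10 + 10 = 20


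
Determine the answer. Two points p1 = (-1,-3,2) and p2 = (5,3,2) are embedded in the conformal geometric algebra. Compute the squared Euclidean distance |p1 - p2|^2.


p1 - p2 = (-6, -6, 0)
|p1 - p2|^2 = (-6)^2 + (-6)^2 + 0^2
= 36 + 36 + 0
= 72


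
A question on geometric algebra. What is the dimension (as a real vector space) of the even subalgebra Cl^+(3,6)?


Even subalgebra dimension = 2^(n-1)
n = 3 + 6 = 9
2^(9 - 1) = 2^8 = 256
Verification: sum of C(9,k) for even k = 1 + 36 + 126 + 84 + 9 = 256
Result = 256


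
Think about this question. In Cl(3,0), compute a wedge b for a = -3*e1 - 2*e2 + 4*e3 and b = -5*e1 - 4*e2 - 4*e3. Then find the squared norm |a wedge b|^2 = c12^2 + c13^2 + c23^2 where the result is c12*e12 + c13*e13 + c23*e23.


a wedge b = (a1*b2 - a2*b1)*e12 + (a1*b3 - a3*b1)*e13 + (a2*b3 - a3*b2)*e23
e12 coeff: (-3)*(-4) - (-2)*(-5) = 12 - 10 = 2
e13 coeff: (-3)*(-4) - 4*(-5) = 12 - (-20) = 32
e23 coeff: (-2)*(-4) - 4*(-4) = 8 - (-16) = 24
|a wedge b|^2 = 2^2 + 32^2 + 24^2
= 4 + 1024 + 576
= 1604


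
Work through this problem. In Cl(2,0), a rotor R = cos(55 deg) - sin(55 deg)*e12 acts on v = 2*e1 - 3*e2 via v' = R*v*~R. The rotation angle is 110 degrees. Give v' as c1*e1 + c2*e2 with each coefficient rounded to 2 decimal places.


Rotor R = cos(55deg) - sin(55deg)*e12
Rotation angle theta = 2 * 55 = 110 degrees
v' = R*v*~R rotates v by theta.
cos(110deg) = -0.3420, sin(110deg) = 0.9397
v'_1 = 2*cos(110deg) - (-3)*sin(110deg)
= 2*(-0.3420) - (-3)*0.9397
= 2.14
v'_2 = 2*sin(110deg) + (-3)*cos(110deg)
= 2*0.9397 + (-3)*(-0.3420)
= 2.91
v' = 2.14*e1 + 2.91*e2


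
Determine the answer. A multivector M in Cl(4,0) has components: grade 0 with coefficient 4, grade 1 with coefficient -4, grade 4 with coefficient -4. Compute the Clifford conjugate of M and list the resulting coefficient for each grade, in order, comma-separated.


Clifford conjugate sign for grade k: (-1)^(k(k+1)/2)
Grade 0: (-1)^(0*1/2) = (-1)^0 = 1, coeff 4 -> 4
Grade 1: (-1)^(1*2/2) = (-1)^1 = -1, coeff -4 -> 4
Grade 4: (-1)^(4*5/2) = (-1)^10 = 1, coeff -4 -> -4
Conjugated coefficients: 4, 4, -4


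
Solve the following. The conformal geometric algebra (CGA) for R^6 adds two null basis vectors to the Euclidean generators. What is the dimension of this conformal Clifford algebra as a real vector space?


The conformal model of R^6 uses Cl(7,1): the 6 Euclidean generators plus two extra orthogonal generators e+ (e+^2 = +1) and e- (e-^2 = -1), from which the null vectors e0, einf are built.
Number of generators m = 6 + 2 = 8.
dim Cl(p,q) = 2^m = 2^8 = 256


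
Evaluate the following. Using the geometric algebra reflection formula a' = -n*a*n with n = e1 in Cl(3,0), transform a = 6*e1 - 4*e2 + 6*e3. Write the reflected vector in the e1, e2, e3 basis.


Reflection formula: a' = -n*a*n, with n = e1 (unit vector, n^2 = 1).
For reflection through hyperplane perp to e1:
The component along e1 flips sign, others stay.
a = (6, -4, 6)
a' = (-6, -4, 6)
a' = -6*e1 - 4*e2 + 6*e3


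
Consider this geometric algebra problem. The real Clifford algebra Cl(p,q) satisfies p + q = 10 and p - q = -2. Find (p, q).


We need p + q = 10 and p - q = -2.
Adding: 2p = 10 + (-2) = 8, so p = 4.
Then q = 10 - 4 = 6.
(p, q) = (4, 6)


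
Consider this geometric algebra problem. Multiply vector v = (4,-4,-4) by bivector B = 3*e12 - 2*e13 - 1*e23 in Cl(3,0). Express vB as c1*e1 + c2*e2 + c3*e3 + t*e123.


vB has grade-1 (vector) and grade-3 (trivector) parts: vB = (v _| B) + (v ^ B).
Vector part <vB>_1:
  e1: -v2*b12 - v3*b13 = -(-4)*(3) - (-4)*(-2) = 4
  e2: v1*b12 - v3*b23 = (4)*(3) - (-4)*(-1) = 8
  e3: v1*b13 + v2*b23 = (4)*(-2) + (-4)*(-1) = -4
Trivector part <vB>_3:
  e123: v1*b23 - v2*b13 + v3*b12 = (4)*(-1) - (-4)*(-2) + (-4)*(3) = -24
vB = 4*e1 + 8*e2 - 4*e3 - 24*e123


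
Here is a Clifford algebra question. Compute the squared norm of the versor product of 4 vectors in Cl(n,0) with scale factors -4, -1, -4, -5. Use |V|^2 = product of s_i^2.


Each vector v_i has |v_i|^2 = s_i^2
Squared scales: (-4)^2 = 16, (-1)^2 = 1, (-4)^2 = 16, (-5)^2 = 25
|V|^2 = 16 * 1 * 16 * 25
= 6400


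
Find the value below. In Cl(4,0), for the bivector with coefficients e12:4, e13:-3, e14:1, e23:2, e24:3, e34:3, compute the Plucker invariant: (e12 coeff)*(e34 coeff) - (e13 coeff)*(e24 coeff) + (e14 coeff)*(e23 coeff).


Plucker relation: af - be + cd
a*f = 4*3 = 12
b*e = (-3)*3 = -9
c*d = 1*2 = 2
af - be + cd = 12 - (-9) + 2
= 23


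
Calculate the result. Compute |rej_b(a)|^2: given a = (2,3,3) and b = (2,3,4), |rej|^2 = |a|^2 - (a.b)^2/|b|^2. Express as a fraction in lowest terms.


|a|^2 = 2^2 + 3^2 + 3^2 = 22
|b|^2 = 2^2 + 3^2 + 4^2 = 29
a . b = 2*2 + 3*3 + 3*4 = 25
(a.b)^2 = 25^2 = 625
|rej|^2 = 22 - 625/29
= (638 - 625)/29
= 13/29
In lowest terms: 13/29


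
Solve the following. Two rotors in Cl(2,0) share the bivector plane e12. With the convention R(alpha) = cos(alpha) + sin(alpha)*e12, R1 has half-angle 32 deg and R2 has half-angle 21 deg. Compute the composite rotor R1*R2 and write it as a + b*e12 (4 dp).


Same-plane rotors commute and their half-angles add:
R1*R2 = cos(a1 + a2) + sin(a1 + a2)*e12.
a1 + a2 = 32 + 21 = 53 deg
cos(53 deg) = 0.6018
sin(53 deg) = 0.7986
R1*R2 = 0.6018 + 0.7986*e12


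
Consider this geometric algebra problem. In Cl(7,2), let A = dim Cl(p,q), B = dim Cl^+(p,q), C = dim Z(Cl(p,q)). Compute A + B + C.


n = 7 + 2 = 9
Total dim = 2^9 = 512
Even subalgebra dim = 2^8 = 256
n is odd, so center dim = 2
Sum = 512 + 256 + 2 = 770


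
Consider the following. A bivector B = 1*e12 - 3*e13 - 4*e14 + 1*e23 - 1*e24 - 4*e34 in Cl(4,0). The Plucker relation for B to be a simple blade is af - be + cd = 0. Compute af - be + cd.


Plucker relation: af - be + cd
a*f = 1*(-4) = -4
b*e = (-3)*(-1) = 3
c*d = (-4)*1 = -4
af - be + cd = -4 - 3 + (-4)
= -11


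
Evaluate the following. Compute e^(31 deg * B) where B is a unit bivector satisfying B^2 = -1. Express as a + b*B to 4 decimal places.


For a unit bivector B with B^2 = -1, the exponential series gives
e^(theta*B) = cos(theta) + sin(theta)*B (the GA analogue of Euler's formula).
theta = 31 degrees = 0.541052 rad
cos(31 deg) = 0.8572
sin(31 deg) = 0.5150
exp(theta*B) = 0.8572 + 0.5150*B


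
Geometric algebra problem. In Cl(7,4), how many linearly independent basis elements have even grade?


Even subalgebra dimension = 2^(n-1)
n = 7 + 4 = 11
2^(11 - 1) = 2^10 = 1024
Verification: sum of C(11,k) for even k = 1 + 55 + 330 + 462 + 165 + 11 = 1024
Result = 1024


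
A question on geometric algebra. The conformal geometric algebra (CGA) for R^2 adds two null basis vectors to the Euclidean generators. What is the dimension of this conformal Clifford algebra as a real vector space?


The conformal model of R^2 uses Cl(3,1): the 2 Euclidean generators plus two extra orthogonal generators e+ (e+^2 = +1) and e- (e-^2 = -1), from which the null vectors e0, einf are built.
Number of generators m = 2 + 2 = 4.
dim Cl(p,q) = 2^m = 2^4 = 16


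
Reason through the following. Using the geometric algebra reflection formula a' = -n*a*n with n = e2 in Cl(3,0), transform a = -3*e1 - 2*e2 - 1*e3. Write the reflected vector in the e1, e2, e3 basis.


Reflection formula: a' = -n*a*n, with n = e2 (unit vector, n^2 = 1).
For reflection through hyperplane perp to e2:
The component along e2 flips sign, others stay.
a = (-3, -2, -1)
a' = (-3, 2, -1)
a' = -3*e1 + 2*e2 - 1*e3


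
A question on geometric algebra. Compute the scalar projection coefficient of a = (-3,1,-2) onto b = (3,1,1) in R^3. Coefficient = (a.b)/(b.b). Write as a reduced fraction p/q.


Projection coefficient = (a . b) / (b . b)
a . b = (-3)*3 + 1*1 + (-2)*1
= -9 + 1 + (-2) = -10
b . b = 3^2 + 1^2 + 1^2
= 9 + 1 + 1 = 11
Coefficient = -10/11
In lowest terms: -10/11


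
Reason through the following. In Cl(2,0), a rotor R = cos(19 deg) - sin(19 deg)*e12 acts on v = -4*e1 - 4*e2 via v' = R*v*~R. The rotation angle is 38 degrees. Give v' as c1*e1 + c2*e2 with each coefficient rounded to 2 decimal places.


Rotor R = cos(19deg) - sin(19deg)*e12
Rotation angle theta = 2 * 19 = 38 degrees
v' = R*v*~R rotates v by theta.
cos(38deg) = 0.7880, sin(38deg) = 0.6157
v'_1 = -4*cos(38deg) - (-4)*sin(38deg)
= -4*0.7880 - (-4)*0.6157
= -0.69
v'_2 = -4*sin(38deg) + (-4)*cos(38deg)
= -4*0.6157 + (-4)*0.7880
= -5.61
v' = -0.69*e1 - 5.61*e2


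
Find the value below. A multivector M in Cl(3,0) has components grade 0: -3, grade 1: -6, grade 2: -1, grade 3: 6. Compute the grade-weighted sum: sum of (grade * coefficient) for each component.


Grade-weighted sum = sum of grade_k * coefficient_k
0*(-3) = 0
1*(-6) = -6
2*(-1) = -2
3*6 = 18
Total = 0 + (-6) + (-2) + 18 = 10


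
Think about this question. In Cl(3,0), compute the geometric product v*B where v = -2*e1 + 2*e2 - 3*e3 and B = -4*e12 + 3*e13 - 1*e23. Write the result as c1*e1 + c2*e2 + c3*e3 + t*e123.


vB has grade-1 (vector) and grade-3 (trivector) parts: vB = (v _| B) + (v ^ B).
Vector part <vB>_1:
  e1: -v2*b12 - v3*b13 = -(2)*(-4) - (-3)*(3) = 17
  e2: v1*b12 - v3*b23 = (-2)*(-4) - (-3)*(-1) = 5
  e3: v1*b13 + v2*b23 = (-2)*(3) + (2)*(-1) = -8
Trivector part <vB>_3:
  e123: v1*b23 - v2*b13 + v3*b12 = (-2)*(-1) - (2)*(3) + (-3)*(-4) = 8
vB = 17*e1 + 5*e2 - 8*e3 + 8*e123


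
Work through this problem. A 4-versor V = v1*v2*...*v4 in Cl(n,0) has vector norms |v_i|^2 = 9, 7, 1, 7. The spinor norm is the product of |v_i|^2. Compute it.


Spinor norm N(V) = |v1|^2 * |v2|^2 * ... * |v4|^2
= 9 * 7 * 1 * 7
Running product: 9, 63, 63, 441
N(V) = 441


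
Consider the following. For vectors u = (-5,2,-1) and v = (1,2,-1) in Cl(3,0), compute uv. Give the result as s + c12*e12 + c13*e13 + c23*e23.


In Cl(3,0): e_i^2 = 1, e_ie_j = -e_je_i for i != j.
Scalar part = u . v = (-5)*1 + 2*2 + (-1)*(-1)
= -5 + 4 + 1 = 0
e12 coeff = (-5)*2 - 2*1 = -10 - 2 = -12
e13 coeff = (-5)*(-1) - (-1)*1 = 5 - (-1) = 6
e23 coeff = 2*(-1) - (-1)*2 = -2 - (-2) = 0
uv = 0 - 12*e12 + 6*e13 + 0*e23


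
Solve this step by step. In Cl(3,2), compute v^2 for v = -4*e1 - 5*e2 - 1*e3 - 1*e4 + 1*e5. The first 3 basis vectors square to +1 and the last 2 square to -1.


v^2 = sum of c_i^2 * e_i^2
Positive signature terms (e_i^2 = +1): (-4)^2 + (-5)^2 + (-1)^2 = 42
Negative signature terms (e_j^2 = -1): (-1)^2 + 1^2 = 2
v^2 = 42 - 2 = 40


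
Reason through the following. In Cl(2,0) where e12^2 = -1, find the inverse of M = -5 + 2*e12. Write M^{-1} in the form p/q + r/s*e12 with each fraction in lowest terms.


M = -5 + 2*e12, where e12^2 = -1.
Since M commutes with its reverse ~M = a - b*e12, M * ~M = a^2 - b^2*e12^2 = a^2 + b^2.
So M^{-1} = ~M / (a^2 + b^2) = (a - b*e12)/(a^2 + b^2).
a^2 + b^2 = 25 + 4 = 29
Scalar part = -5/29 = -5/29
Bivector coeff = -2/29 = -2/29
M^{-1} = -5/29 - 2/29*e12


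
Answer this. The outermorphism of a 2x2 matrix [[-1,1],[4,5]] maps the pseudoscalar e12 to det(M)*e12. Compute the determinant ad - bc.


The outermorphism of a linear map f sends e1^e2 to f(e1)^f(e2).
f(e1) = -1*e1 + 4*e2
f(e2) = 1*e1 + 5*e2
f(e1) ^ f(e2) = (-1*e1 + 4*e2) ^ (1*e1 + 5*e2)
= (-1)*5*e12 + 4*1*e21
= (-5 - 4)*e12
= -9*e12
Coefficient = -9


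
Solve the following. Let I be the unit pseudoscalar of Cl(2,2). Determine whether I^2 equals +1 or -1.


The pseudoscalar I = e1...e_n (product of all n generators) of Cl(p,q) satisfies I^2 = (-1)^(q + n(n-1)/2).
p = 2, q = 2, n = p + q = 4
n(n-1)/2 = 4 * 3 / 2 = 6
Exponent = q + n(n-1)/2 = 2 + 6 = 8
I^2 = (-1)^8 = +1


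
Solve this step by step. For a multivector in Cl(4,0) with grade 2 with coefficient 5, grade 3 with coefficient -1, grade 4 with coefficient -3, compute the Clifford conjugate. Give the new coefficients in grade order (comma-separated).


Clifford conjugate sign for grade k: (-1)^(k(k+1)/2)
Grade 2: (-1)^(2*3/2) = (-1)^3 = -1, coeff 5 -> -5
Grade 3: (-1)^(3*4/2) = (-1)^6 = 1, coeff -1 -> -1
Grade 4: (-1)^(4*5/2) = (-1)^10 = 1, coeff -3 -> -3
Conjugated coefficients: -5, -1, -3
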